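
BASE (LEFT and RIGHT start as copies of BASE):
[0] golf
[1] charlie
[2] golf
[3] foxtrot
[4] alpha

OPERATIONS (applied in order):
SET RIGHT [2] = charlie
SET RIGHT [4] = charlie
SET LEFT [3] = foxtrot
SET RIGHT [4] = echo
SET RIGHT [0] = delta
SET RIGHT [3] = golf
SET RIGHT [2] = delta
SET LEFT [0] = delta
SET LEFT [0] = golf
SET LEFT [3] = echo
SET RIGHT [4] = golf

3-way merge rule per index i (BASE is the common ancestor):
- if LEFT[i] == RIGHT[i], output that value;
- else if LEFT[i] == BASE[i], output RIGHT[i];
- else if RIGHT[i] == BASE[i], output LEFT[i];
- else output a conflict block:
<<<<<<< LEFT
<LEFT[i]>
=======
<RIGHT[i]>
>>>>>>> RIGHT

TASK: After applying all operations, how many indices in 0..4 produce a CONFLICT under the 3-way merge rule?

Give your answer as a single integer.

Final LEFT:  [golf, charlie, golf, echo, alpha]
Final RIGHT: [delta, charlie, delta, golf, golf]
i=0: L=golf=BASE, R=delta -> take RIGHT -> delta
i=1: L=charlie R=charlie -> agree -> charlie
i=2: L=golf=BASE, R=delta -> take RIGHT -> delta
i=3: BASE=foxtrot L=echo R=golf all differ -> CONFLICT
i=4: L=alpha=BASE, R=golf -> take RIGHT -> golf
Conflict count: 1

Answer: 1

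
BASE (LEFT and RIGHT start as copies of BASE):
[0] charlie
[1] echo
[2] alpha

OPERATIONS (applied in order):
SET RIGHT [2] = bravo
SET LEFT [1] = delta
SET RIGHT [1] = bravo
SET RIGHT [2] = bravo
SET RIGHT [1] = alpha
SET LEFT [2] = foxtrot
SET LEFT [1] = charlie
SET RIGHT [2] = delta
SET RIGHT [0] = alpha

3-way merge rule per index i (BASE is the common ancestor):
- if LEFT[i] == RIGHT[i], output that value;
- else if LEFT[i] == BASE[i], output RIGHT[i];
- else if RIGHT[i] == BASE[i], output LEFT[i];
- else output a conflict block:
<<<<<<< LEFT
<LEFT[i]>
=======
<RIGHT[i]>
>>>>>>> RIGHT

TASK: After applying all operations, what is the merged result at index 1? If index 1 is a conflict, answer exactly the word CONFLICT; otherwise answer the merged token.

Answer: CONFLICT

Derivation:
Final LEFT:  [charlie, charlie, foxtrot]
Final RIGHT: [alpha, alpha, delta]
i=0: L=charlie=BASE, R=alpha -> take RIGHT -> alpha
i=1: BASE=echo L=charlie R=alpha all differ -> CONFLICT
i=2: BASE=alpha L=foxtrot R=delta all differ -> CONFLICT
Index 1 -> CONFLICT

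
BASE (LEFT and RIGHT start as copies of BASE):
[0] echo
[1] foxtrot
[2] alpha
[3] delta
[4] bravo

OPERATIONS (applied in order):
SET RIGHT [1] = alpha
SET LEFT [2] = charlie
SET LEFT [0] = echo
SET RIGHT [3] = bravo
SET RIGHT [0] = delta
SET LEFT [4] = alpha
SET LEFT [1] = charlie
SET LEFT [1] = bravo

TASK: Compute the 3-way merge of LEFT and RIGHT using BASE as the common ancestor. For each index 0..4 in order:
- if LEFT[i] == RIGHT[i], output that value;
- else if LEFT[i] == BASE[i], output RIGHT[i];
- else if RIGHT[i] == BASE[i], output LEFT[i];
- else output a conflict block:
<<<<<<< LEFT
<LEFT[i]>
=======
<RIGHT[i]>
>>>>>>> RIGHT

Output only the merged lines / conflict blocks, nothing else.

Answer: delta
<<<<<<< LEFT
bravo
=======
alpha
>>>>>>> RIGHT
charlie
bravo
alpha

Derivation:
Final LEFT:  [echo, bravo, charlie, delta, alpha]
Final RIGHT: [delta, alpha, alpha, bravo, bravo]
i=0: L=echo=BASE, R=delta -> take RIGHT -> delta
i=1: BASE=foxtrot L=bravo R=alpha all differ -> CONFLICT
i=2: L=charlie, R=alpha=BASE -> take LEFT -> charlie
i=3: L=delta=BASE, R=bravo -> take RIGHT -> bravo
i=4: L=alpha, R=bravo=BASE -> take LEFT -> alpha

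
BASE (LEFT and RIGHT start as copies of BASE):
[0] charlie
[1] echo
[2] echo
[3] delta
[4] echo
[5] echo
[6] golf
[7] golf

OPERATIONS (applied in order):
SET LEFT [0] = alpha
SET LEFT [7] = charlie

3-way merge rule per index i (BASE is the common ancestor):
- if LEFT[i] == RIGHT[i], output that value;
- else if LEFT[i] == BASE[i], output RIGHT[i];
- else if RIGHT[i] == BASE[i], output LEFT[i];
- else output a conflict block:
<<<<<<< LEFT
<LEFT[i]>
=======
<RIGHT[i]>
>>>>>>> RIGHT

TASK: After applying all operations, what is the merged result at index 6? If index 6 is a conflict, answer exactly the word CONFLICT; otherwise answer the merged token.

Answer: golf

Derivation:
Final LEFT:  [alpha, echo, echo, delta, echo, echo, golf, charlie]
Final RIGHT: [charlie, echo, echo, delta, echo, echo, golf, golf]
i=0: L=alpha, R=charlie=BASE -> take LEFT -> alpha
i=1: L=echo R=echo -> agree -> echo
i=2: L=echo R=echo -> agree -> echo
i=3: L=delta R=delta -> agree -> delta
i=4: L=echo R=echo -> agree -> echo
i=5: L=echo R=echo -> agree -> echo
i=6: L=golf R=golf -> agree -> golf
i=7: L=charlie, R=golf=BASE -> take LEFT -> charlie
Index 6 -> golf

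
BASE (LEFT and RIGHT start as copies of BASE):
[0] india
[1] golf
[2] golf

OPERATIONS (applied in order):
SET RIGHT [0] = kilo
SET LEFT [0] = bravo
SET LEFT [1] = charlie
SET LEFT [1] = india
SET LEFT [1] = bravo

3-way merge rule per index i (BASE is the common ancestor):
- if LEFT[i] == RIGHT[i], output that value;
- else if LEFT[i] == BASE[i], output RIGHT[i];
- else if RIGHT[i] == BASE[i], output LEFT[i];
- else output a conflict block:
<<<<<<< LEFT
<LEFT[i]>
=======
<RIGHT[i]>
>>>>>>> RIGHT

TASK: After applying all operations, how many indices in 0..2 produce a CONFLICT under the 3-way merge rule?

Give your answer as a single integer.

Answer: 1

Derivation:
Final LEFT:  [bravo, bravo, golf]
Final RIGHT: [kilo, golf, golf]
i=0: BASE=india L=bravo R=kilo all differ -> CONFLICT
i=1: L=bravo, R=golf=BASE -> take LEFT -> bravo
i=2: L=golf R=golf -> agree -> golf
Conflict count: 1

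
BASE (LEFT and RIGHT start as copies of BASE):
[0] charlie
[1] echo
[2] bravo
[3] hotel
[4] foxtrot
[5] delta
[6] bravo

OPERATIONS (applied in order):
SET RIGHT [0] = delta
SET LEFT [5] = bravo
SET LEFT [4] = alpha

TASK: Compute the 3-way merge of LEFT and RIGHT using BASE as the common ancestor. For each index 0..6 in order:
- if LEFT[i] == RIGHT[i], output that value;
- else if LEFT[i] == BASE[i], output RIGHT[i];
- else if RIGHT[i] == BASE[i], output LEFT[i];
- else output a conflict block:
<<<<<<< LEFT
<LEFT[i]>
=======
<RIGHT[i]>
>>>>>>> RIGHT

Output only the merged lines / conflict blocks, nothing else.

Final LEFT:  [charlie, echo, bravo, hotel, alpha, bravo, bravo]
Final RIGHT: [delta, echo, bravo, hotel, foxtrot, delta, bravo]
i=0: L=charlie=BASE, R=delta -> take RIGHT -> delta
i=1: L=echo R=echo -> agree -> echo
i=2: L=bravo R=bravo -> agree -> bravo
i=3: L=hotel R=hotel -> agree -> hotel
i=4: L=alpha, R=foxtrot=BASE -> take LEFT -> alpha
i=5: L=bravo, R=delta=BASE -> take LEFT -> bravo
i=6: L=bravo R=bravo -> agree -> bravo

Answer: delta
echo
bravo
hotel
alpha
bravo
bravo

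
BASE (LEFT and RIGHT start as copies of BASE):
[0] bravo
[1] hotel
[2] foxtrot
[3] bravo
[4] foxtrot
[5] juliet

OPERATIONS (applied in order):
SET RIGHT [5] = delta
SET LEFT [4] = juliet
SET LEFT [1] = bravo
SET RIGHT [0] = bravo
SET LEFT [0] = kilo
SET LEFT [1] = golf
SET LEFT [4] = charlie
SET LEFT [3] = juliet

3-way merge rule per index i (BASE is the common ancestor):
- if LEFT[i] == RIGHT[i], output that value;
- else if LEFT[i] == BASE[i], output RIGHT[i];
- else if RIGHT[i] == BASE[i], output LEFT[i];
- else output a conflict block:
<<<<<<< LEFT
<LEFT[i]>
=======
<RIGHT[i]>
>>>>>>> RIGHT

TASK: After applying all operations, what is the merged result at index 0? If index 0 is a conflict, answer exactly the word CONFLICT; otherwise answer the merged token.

Answer: kilo

Derivation:
Final LEFT:  [kilo, golf, foxtrot, juliet, charlie, juliet]
Final RIGHT: [bravo, hotel, foxtrot, bravo, foxtrot, delta]
i=0: L=kilo, R=bravo=BASE -> take LEFT -> kilo
i=1: L=golf, R=hotel=BASE -> take LEFT -> golf
i=2: L=foxtrot R=foxtrot -> agree -> foxtrot
i=3: L=juliet, R=bravo=BASE -> take LEFT -> juliet
i=4: L=charlie, R=foxtrot=BASE -> take LEFT -> charlie
i=5: L=juliet=BASE, R=delta -> take RIGHT -> delta
Index 0 -> kilo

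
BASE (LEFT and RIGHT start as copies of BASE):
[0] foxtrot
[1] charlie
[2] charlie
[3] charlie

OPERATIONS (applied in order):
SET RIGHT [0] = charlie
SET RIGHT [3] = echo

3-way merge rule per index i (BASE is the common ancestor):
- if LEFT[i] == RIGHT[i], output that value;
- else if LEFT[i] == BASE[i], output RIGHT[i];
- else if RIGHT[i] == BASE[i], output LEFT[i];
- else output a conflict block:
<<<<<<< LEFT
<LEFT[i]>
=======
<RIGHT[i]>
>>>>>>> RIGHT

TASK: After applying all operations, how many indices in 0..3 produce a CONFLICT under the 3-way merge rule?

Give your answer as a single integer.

Answer: 0

Derivation:
Final LEFT:  [foxtrot, charlie, charlie, charlie]
Final RIGHT: [charlie, charlie, charlie, echo]
i=0: L=foxtrot=BASE, R=charlie -> take RIGHT -> charlie
i=1: L=charlie R=charlie -> agree -> charlie
i=2: L=charlie R=charlie -> agree -> charlie
i=3: L=charlie=BASE, R=echo -> take RIGHT -> echo
Conflict count: 0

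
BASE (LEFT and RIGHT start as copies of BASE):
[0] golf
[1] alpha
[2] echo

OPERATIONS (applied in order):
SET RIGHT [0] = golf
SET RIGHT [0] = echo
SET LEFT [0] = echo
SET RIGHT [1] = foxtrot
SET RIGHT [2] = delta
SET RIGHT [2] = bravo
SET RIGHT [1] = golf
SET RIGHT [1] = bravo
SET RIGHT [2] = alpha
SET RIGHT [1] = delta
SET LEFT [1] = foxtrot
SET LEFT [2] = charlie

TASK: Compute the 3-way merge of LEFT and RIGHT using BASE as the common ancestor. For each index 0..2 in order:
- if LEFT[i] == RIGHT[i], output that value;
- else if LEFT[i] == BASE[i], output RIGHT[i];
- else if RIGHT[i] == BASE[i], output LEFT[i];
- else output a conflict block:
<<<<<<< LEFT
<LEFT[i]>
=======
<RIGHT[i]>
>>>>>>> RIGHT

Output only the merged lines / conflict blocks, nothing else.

Answer: echo
<<<<<<< LEFT
foxtrot
=======
delta
>>>>>>> RIGHT
<<<<<<< LEFT
charlie
=======
alpha
>>>>>>> RIGHT

Derivation:
Final LEFT:  [echo, foxtrot, charlie]
Final RIGHT: [echo, delta, alpha]
i=0: L=echo R=echo -> agree -> echo
i=1: BASE=alpha L=foxtrot R=delta all differ -> CONFLICT
i=2: BASE=echo L=charlie R=alpha all differ -> CONFLICT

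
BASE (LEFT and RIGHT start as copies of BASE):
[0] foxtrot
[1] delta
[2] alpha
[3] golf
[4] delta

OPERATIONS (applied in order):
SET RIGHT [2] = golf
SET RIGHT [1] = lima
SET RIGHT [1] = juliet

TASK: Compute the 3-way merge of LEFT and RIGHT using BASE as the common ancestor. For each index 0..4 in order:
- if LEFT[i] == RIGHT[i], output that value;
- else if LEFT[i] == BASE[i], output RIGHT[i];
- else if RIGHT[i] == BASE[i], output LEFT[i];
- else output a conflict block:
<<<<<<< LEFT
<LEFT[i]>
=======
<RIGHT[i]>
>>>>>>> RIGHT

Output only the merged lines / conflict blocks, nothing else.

Answer: foxtrot
juliet
golf
golf
delta

Derivation:
Final LEFT:  [foxtrot, delta, alpha, golf, delta]
Final RIGHT: [foxtrot, juliet, golf, golf, delta]
i=0: L=foxtrot R=foxtrot -> agree -> foxtrot
i=1: L=delta=BASE, R=juliet -> take RIGHT -> juliet
i=2: L=alpha=BASE, R=golf -> take RIGHT -> golf
i=3: L=golf R=golf -> agree -> golf
i=4: L=delta R=delta -> agree -> delta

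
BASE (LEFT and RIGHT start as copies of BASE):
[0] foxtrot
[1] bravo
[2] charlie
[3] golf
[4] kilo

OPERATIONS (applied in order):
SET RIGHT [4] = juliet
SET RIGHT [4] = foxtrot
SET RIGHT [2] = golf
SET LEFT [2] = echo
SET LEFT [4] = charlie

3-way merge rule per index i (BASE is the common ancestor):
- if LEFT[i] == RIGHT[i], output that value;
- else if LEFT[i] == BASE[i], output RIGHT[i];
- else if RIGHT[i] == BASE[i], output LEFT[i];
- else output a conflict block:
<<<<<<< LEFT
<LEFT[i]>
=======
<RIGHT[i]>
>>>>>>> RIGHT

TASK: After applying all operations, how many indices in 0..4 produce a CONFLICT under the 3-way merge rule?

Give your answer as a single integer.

Answer: 2

Derivation:
Final LEFT:  [foxtrot, bravo, echo, golf, charlie]
Final RIGHT: [foxtrot, bravo, golf, golf, foxtrot]
i=0: L=foxtrot R=foxtrot -> agree -> foxtrot
i=1: L=bravo R=bravo -> agree -> bravo
i=2: BASE=charlie L=echo R=golf all differ -> CONFLICT
i=3: L=golf R=golf -> agree -> golf
i=4: BASE=kilo L=charlie R=foxtrot all differ -> CONFLICT
Conflict count: 2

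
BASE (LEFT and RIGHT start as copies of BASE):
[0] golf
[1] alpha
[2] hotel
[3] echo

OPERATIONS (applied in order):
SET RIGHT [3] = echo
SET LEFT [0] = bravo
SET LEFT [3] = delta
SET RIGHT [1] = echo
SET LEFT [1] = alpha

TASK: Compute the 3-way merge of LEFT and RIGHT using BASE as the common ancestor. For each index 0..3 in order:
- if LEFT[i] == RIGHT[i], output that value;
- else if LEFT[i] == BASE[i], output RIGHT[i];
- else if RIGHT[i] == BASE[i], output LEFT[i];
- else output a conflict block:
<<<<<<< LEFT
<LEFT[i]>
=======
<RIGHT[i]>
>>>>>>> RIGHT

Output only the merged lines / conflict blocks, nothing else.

Final LEFT:  [bravo, alpha, hotel, delta]
Final RIGHT: [golf, echo, hotel, echo]
i=0: L=bravo, R=golf=BASE -> take LEFT -> bravo
i=1: L=alpha=BASE, R=echo -> take RIGHT -> echo
i=2: L=hotel R=hotel -> agree -> hotel
i=3: L=delta, R=echo=BASE -> take LEFT -> delta

Answer: bravo
echo
hotel
delta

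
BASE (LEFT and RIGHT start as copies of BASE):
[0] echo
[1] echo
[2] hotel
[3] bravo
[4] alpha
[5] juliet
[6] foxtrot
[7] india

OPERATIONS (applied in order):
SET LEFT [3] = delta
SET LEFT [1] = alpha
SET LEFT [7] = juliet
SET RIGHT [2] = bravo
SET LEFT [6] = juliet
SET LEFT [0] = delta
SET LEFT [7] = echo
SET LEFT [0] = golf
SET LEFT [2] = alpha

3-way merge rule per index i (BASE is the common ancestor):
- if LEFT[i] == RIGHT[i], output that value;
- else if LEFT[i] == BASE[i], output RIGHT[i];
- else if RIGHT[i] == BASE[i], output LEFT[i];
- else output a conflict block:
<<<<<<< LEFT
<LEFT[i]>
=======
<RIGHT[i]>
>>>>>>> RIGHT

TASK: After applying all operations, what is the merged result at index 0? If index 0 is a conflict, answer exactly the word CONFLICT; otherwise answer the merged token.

Answer: golf

Derivation:
Final LEFT:  [golf, alpha, alpha, delta, alpha, juliet, juliet, echo]
Final RIGHT: [echo, echo, bravo, bravo, alpha, juliet, foxtrot, india]
i=0: L=golf, R=echo=BASE -> take LEFT -> golf
i=1: L=alpha, R=echo=BASE -> take LEFT -> alpha
i=2: BASE=hotel L=alpha R=bravo all differ -> CONFLICT
i=3: L=delta, R=bravo=BASE -> take LEFT -> delta
i=4: L=alpha R=alpha -> agree -> alpha
i=5: L=juliet R=juliet -> agree -> juliet
i=6: L=juliet, R=foxtrot=BASE -> take LEFT -> juliet
i=7: L=echo, R=india=BASE -> take LEFT -> echo
Index 0 -> golf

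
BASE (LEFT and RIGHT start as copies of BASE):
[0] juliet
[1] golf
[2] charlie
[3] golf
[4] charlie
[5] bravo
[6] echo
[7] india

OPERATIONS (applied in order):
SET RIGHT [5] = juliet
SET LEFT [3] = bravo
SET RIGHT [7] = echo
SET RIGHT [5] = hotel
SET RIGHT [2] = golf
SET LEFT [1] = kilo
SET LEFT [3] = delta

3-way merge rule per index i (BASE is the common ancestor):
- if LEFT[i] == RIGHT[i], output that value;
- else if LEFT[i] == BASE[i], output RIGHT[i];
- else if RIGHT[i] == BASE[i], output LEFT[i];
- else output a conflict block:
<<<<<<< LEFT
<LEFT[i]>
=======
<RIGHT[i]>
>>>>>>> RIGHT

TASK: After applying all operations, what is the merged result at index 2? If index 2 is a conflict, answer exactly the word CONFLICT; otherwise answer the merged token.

Final LEFT:  [juliet, kilo, charlie, delta, charlie, bravo, echo, india]
Final RIGHT: [juliet, golf, golf, golf, charlie, hotel, echo, echo]
i=0: L=juliet R=juliet -> agree -> juliet
i=1: L=kilo, R=golf=BASE -> take LEFT -> kilo
i=2: L=charlie=BASE, R=golf -> take RIGHT -> golf
i=3: L=delta, R=golf=BASE -> take LEFT -> delta
i=4: L=charlie R=charlie -> agree -> charlie
i=5: L=bravo=BASE, R=hotel -> take RIGHT -> hotel
i=6: L=echo R=echo -> agree -> echo
i=7: L=india=BASE, R=echo -> take RIGHT -> echo
Index 2 -> golf

Answer: golf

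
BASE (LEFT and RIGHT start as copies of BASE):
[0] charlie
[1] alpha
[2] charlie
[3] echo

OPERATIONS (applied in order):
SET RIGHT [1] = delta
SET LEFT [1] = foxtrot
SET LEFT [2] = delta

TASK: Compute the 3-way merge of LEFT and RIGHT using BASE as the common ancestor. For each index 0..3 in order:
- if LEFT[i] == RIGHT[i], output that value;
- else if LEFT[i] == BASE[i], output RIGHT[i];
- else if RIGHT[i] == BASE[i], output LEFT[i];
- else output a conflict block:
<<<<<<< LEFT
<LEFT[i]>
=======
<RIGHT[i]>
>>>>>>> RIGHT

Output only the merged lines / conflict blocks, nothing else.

Final LEFT:  [charlie, foxtrot, delta, echo]
Final RIGHT: [charlie, delta, charlie, echo]
i=0: L=charlie R=charlie -> agree -> charlie
i=1: BASE=alpha L=foxtrot R=delta all differ -> CONFLICT
i=2: L=delta, R=charlie=BASE -> take LEFT -> delta
i=3: L=echo R=echo -> agree -> echo

Answer: charlie
<<<<<<< LEFT
foxtrot
=======
delta
>>>>>>> RIGHT
delta
echo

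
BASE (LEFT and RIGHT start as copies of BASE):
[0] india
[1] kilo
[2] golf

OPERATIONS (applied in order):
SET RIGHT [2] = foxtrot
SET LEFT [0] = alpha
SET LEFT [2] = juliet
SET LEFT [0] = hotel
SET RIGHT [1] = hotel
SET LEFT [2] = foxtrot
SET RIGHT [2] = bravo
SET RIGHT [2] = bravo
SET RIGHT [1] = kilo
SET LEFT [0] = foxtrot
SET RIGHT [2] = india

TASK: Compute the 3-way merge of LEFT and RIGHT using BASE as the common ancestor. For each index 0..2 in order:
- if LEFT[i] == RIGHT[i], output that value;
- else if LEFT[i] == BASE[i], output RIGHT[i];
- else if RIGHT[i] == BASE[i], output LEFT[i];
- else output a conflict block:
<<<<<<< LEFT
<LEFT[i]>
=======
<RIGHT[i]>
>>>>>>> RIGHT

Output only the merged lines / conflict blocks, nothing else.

Final LEFT:  [foxtrot, kilo, foxtrot]
Final RIGHT: [india, kilo, india]
i=0: L=foxtrot, R=india=BASE -> take LEFT -> foxtrot
i=1: L=kilo R=kilo -> agree -> kilo
i=2: BASE=golf L=foxtrot R=india all differ -> CONFLICT

Answer: foxtrot
kilo
<<<<<<< LEFT
foxtrot
=======
india
>>>>>>> RIGHT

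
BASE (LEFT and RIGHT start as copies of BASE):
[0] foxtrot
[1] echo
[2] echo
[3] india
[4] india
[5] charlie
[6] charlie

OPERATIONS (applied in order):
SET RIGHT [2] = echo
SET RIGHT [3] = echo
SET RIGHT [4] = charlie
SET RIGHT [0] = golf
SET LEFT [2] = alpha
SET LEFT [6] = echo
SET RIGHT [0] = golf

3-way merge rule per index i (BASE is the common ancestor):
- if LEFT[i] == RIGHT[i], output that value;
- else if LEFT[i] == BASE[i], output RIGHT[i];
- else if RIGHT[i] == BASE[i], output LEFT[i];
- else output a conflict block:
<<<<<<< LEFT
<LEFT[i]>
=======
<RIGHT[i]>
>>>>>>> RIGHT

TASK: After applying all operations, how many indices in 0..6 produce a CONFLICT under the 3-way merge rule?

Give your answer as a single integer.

Answer: 0

Derivation:
Final LEFT:  [foxtrot, echo, alpha, india, india, charlie, echo]
Final RIGHT: [golf, echo, echo, echo, charlie, charlie, charlie]
i=0: L=foxtrot=BASE, R=golf -> take RIGHT -> golf
i=1: L=echo R=echo -> agree -> echo
i=2: L=alpha, R=echo=BASE -> take LEFT -> alpha
i=3: L=india=BASE, R=echo -> take RIGHT -> echo
i=4: L=india=BASE, R=charlie -> take RIGHT -> charlie
i=5: L=charlie R=charlie -> agree -> charlie
i=6: L=echo, R=charlie=BASE -> take LEFT -> echo
Conflict count: 0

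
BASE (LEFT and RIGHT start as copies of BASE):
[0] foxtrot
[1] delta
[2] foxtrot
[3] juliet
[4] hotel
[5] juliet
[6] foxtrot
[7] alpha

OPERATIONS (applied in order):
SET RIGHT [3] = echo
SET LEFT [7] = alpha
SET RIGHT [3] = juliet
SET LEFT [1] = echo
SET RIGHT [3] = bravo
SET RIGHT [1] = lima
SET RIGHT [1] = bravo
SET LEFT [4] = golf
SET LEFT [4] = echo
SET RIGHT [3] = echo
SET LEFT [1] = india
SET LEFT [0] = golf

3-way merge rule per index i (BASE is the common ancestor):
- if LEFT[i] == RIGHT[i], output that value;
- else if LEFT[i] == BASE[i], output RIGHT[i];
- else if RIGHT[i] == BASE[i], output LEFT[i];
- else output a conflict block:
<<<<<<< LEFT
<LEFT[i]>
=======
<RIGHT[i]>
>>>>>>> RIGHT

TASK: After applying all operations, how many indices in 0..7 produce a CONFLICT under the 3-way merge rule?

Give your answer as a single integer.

Answer: 1

Derivation:
Final LEFT:  [golf, india, foxtrot, juliet, echo, juliet, foxtrot, alpha]
Final RIGHT: [foxtrot, bravo, foxtrot, echo, hotel, juliet, foxtrot, alpha]
i=0: L=golf, R=foxtrot=BASE -> take LEFT -> golf
i=1: BASE=delta L=india R=bravo all differ -> CONFLICT
i=2: L=foxtrot R=foxtrot -> agree -> foxtrot
i=3: L=juliet=BASE, R=echo -> take RIGHT -> echo
i=4: L=echo, R=hotel=BASE -> take LEFT -> echo
i=5: L=juliet R=juliet -> agree -> juliet
i=6: L=foxtrot R=foxtrot -> agree -> foxtrot
i=7: L=alpha R=alpha -> agree -> alpha
Conflict count: 1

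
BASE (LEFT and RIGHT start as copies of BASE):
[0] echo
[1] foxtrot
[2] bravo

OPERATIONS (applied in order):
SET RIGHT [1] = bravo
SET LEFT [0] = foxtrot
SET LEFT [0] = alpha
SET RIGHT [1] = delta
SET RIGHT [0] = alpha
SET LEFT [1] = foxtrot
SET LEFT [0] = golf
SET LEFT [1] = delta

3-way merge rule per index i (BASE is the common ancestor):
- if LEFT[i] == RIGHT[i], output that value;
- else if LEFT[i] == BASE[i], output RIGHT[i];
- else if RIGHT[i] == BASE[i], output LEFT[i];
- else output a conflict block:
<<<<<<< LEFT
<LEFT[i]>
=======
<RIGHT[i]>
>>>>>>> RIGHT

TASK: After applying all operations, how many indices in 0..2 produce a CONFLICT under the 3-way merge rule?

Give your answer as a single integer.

Final LEFT:  [golf, delta, bravo]
Final RIGHT: [alpha, delta, bravo]
i=0: BASE=echo L=golf R=alpha all differ -> CONFLICT
i=1: L=delta R=delta -> agree -> delta
i=2: L=bravo R=bravo -> agree -> bravo
Conflict count: 1

Answer: 1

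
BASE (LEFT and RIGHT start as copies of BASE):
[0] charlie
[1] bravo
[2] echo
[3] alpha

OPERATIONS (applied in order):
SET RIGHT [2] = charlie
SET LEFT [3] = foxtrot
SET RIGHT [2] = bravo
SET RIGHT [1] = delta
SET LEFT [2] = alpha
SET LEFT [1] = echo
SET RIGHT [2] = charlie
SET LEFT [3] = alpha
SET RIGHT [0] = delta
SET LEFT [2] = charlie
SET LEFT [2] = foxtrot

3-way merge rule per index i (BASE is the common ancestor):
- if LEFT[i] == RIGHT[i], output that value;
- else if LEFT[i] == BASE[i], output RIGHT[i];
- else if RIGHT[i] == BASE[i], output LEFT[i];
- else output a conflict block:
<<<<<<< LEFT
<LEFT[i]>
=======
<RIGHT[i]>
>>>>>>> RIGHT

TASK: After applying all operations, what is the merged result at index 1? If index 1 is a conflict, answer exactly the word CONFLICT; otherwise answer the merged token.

Answer: CONFLICT

Derivation:
Final LEFT:  [charlie, echo, foxtrot, alpha]
Final RIGHT: [delta, delta, charlie, alpha]
i=0: L=charlie=BASE, R=delta -> take RIGHT -> delta
i=1: BASE=bravo L=echo R=delta all differ -> CONFLICT
i=2: BASE=echo L=foxtrot R=charlie all differ -> CONFLICT
i=3: L=alpha R=alpha -> agree -> alpha
Index 1 -> CONFLICT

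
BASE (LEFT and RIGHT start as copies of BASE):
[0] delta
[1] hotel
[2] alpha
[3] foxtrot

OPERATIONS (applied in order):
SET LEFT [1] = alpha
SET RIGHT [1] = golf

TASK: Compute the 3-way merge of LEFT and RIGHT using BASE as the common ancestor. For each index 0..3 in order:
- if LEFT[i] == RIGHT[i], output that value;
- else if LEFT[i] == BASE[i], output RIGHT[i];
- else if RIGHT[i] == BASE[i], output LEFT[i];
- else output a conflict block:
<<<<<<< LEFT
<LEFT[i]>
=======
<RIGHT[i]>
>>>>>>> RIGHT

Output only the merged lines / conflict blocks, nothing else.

Final LEFT:  [delta, alpha, alpha, foxtrot]
Final RIGHT: [delta, golf, alpha, foxtrot]
i=0: L=delta R=delta -> agree -> delta
i=1: BASE=hotel L=alpha R=golf all differ -> CONFLICT
i=2: L=alpha R=alpha -> agree -> alpha
i=3: L=foxtrot R=foxtrot -> agree -> foxtrot

Answer: delta
<<<<<<< LEFT
alpha
=======
golf
>>>>>>> RIGHT
alpha
foxtrot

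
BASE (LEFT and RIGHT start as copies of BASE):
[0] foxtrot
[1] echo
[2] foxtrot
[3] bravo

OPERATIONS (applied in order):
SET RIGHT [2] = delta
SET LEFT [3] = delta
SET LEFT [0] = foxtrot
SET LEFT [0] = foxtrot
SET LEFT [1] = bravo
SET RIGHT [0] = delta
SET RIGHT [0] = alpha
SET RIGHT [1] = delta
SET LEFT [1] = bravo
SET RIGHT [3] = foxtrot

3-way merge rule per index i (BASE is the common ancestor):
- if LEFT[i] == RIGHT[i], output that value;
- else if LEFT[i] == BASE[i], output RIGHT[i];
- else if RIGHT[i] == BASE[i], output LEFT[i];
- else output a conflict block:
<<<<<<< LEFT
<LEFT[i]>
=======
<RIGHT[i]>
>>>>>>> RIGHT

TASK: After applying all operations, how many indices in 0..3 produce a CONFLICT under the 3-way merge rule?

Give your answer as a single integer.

Final LEFT:  [foxtrot, bravo, foxtrot, delta]
Final RIGHT: [alpha, delta, delta, foxtrot]
i=0: L=foxtrot=BASE, R=alpha -> take RIGHT -> alpha
i=1: BASE=echo L=bravo R=delta all differ -> CONFLICT
i=2: L=foxtrot=BASE, R=delta -> take RIGHT -> delta
i=3: BASE=bravo L=delta R=foxtrot all differ -> CONFLICT
Conflict count: 2

Answer: 2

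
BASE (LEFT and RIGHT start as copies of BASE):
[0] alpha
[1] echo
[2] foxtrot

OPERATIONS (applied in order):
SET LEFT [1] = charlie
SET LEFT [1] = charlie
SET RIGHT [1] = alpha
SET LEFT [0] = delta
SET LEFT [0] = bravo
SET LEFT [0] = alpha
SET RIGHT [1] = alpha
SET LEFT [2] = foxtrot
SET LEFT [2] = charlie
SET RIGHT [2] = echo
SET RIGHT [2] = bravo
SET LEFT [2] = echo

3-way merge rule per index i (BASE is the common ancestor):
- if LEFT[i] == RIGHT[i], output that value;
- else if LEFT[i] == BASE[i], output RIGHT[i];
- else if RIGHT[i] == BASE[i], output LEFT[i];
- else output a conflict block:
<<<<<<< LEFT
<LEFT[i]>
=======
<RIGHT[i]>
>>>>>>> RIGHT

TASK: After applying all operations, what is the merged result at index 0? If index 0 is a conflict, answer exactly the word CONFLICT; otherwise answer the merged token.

Final LEFT:  [alpha, charlie, echo]
Final RIGHT: [alpha, alpha, bravo]
i=0: L=alpha R=alpha -> agree -> alpha
i=1: BASE=echo L=charlie R=alpha all differ -> CONFLICT
i=2: BASE=foxtrot L=echo R=bravo all differ -> CONFLICT
Index 0 -> alpha

Answer: alpha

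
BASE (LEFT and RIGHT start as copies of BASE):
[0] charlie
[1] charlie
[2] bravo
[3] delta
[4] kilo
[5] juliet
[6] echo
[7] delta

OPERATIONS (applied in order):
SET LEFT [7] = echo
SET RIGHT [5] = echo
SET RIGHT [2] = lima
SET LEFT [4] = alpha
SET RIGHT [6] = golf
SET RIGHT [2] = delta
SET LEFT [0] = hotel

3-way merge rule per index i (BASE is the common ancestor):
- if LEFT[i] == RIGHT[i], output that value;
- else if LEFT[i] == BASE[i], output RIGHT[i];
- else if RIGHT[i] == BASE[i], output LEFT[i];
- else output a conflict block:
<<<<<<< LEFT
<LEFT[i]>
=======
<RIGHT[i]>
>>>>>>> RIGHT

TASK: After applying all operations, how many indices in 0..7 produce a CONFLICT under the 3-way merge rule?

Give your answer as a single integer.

Answer: 0

Derivation:
Final LEFT:  [hotel, charlie, bravo, delta, alpha, juliet, echo, echo]
Final RIGHT: [charlie, charlie, delta, delta, kilo, echo, golf, delta]
i=0: L=hotel, R=charlie=BASE -> take LEFT -> hotel
i=1: L=charlie R=charlie -> agree -> charlie
i=2: L=bravo=BASE, R=delta -> take RIGHT -> delta
i=3: L=delta R=delta -> agree -> delta
i=4: L=alpha, R=kilo=BASE -> take LEFT -> alpha
i=5: L=juliet=BASE, R=echo -> take RIGHT -> echo
i=6: L=echo=BASE, R=golf -> take RIGHT -> golf
i=7: L=echo, R=delta=BASE -> take LEFT -> echo
Conflict count: 0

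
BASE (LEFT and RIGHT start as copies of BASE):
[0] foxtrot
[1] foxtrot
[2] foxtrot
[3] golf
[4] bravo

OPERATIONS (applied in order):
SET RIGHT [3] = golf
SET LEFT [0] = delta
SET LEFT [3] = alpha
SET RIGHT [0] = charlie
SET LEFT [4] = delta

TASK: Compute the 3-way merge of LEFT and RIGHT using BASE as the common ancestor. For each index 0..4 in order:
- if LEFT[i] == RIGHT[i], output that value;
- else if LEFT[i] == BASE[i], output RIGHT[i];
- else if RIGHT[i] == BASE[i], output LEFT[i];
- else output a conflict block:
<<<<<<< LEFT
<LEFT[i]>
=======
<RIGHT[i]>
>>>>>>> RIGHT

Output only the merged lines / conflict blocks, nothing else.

Final LEFT:  [delta, foxtrot, foxtrot, alpha, delta]
Final RIGHT: [charlie, foxtrot, foxtrot, golf, bravo]
i=0: BASE=foxtrot L=delta R=charlie all differ -> CONFLICT
i=1: L=foxtrot R=foxtrot -> agree -> foxtrot
i=2: L=foxtrot R=foxtrot -> agree -> foxtrot
i=3: L=alpha, R=golf=BASE -> take LEFT -> alpha
i=4: L=delta, R=bravo=BASE -> take LEFT -> delta

Answer: <<<<<<< LEFT
delta
=======
charlie
>>>>>>> RIGHT
foxtrot
foxtrot
alpha
delta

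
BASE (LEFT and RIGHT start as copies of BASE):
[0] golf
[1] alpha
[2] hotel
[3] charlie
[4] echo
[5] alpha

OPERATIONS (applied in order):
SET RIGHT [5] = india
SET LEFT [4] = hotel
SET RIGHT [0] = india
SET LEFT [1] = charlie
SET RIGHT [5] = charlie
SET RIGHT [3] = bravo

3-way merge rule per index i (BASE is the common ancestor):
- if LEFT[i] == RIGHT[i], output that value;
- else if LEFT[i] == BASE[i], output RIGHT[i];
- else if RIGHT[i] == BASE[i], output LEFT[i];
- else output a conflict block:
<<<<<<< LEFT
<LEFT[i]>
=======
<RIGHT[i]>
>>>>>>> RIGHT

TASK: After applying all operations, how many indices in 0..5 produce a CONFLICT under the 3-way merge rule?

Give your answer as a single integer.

Answer: 0

Derivation:
Final LEFT:  [golf, charlie, hotel, charlie, hotel, alpha]
Final RIGHT: [india, alpha, hotel, bravo, echo, charlie]
i=0: L=golf=BASE, R=india -> take RIGHT -> india
i=1: L=charlie, R=alpha=BASE -> take LEFT -> charlie
i=2: L=hotel R=hotel -> agree -> hotel
i=3: L=charlie=BASE, R=bravo -> take RIGHT -> bravo
i=4: L=hotel, R=echo=BASE -> take LEFT -> hotel
i=5: L=alpha=BASE, R=charlie -> take RIGHT -> charlie
Conflict count: 0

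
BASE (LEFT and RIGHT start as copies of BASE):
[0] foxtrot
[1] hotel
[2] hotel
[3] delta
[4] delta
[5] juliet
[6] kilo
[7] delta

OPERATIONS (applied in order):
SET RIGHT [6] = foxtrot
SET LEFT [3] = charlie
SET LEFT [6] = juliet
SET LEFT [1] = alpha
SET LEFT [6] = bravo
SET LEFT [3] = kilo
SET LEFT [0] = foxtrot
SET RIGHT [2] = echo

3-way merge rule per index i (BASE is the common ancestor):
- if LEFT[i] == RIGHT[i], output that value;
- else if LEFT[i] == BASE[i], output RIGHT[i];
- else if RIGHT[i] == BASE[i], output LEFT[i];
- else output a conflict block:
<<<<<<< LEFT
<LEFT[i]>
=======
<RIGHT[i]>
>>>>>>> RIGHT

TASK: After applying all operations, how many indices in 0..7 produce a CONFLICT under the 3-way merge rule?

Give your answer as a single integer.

Final LEFT:  [foxtrot, alpha, hotel, kilo, delta, juliet, bravo, delta]
Final RIGHT: [foxtrot, hotel, echo, delta, delta, juliet, foxtrot, delta]
i=0: L=foxtrot R=foxtrot -> agree -> foxtrot
i=1: L=alpha, R=hotel=BASE -> take LEFT -> alpha
i=2: L=hotel=BASE, R=echo -> take RIGHT -> echo
i=3: L=kilo, R=delta=BASE -> take LEFT -> kilo
i=4: L=delta R=delta -> agree -> delta
i=5: L=juliet R=juliet -> agree -> juliet
i=6: BASE=kilo L=bravo R=foxtrot all differ -> CONFLICT
i=7: L=delta R=delta -> agree -> delta
Conflict count: 1

Answer: 1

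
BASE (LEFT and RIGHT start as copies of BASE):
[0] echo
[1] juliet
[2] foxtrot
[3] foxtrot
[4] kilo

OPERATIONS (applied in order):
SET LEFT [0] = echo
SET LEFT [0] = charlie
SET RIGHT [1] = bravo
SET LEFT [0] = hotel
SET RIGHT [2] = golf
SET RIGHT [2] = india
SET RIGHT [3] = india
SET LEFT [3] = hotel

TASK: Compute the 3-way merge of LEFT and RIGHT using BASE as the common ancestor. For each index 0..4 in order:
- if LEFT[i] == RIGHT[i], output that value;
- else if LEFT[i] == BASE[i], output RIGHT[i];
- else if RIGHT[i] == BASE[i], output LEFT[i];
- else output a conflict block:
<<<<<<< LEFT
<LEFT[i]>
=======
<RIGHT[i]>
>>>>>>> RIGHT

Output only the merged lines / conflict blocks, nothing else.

Answer: hotel
bravo
india
<<<<<<< LEFT
hotel
=======
india
>>>>>>> RIGHT
kilo

Derivation:
Final LEFT:  [hotel, juliet, foxtrot, hotel, kilo]
Final RIGHT: [echo, bravo, india, india, kilo]
i=0: L=hotel, R=echo=BASE -> take LEFT -> hotel
i=1: L=juliet=BASE, R=bravo -> take RIGHT -> bravo
i=2: L=foxtrot=BASE, R=india -> take RIGHT -> india
i=3: BASE=foxtrot L=hotel R=india all differ -> CONFLICT
i=4: L=kilo R=kilo -> agree -> kilo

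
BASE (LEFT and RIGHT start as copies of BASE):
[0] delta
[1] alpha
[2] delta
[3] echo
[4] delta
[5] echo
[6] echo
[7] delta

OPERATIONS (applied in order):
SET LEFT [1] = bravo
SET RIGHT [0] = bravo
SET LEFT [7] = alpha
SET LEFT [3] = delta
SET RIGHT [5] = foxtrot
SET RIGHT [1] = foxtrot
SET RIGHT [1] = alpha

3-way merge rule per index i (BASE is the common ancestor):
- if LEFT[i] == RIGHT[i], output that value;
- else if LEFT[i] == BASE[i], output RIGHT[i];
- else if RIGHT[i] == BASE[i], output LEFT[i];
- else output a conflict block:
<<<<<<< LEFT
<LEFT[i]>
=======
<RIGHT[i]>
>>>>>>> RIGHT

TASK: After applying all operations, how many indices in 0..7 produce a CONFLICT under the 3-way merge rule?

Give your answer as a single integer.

Final LEFT:  [delta, bravo, delta, delta, delta, echo, echo, alpha]
Final RIGHT: [bravo, alpha, delta, echo, delta, foxtrot, echo, delta]
i=0: L=delta=BASE, R=bravo -> take RIGHT -> bravo
i=1: L=bravo, R=alpha=BASE -> take LEFT -> bravo
i=2: L=delta R=delta -> agree -> delta
i=3: L=delta, R=echo=BASE -> take LEFT -> delta
i=4: L=delta R=delta -> agree -> delta
i=5: L=echo=BASE, R=foxtrot -> take RIGHT -> foxtrot
i=6: L=echo R=echo -> agree -> echo
i=7: L=alpha, R=delta=BASE -> take LEFT -> alpha
Conflict count: 0

Answer: 0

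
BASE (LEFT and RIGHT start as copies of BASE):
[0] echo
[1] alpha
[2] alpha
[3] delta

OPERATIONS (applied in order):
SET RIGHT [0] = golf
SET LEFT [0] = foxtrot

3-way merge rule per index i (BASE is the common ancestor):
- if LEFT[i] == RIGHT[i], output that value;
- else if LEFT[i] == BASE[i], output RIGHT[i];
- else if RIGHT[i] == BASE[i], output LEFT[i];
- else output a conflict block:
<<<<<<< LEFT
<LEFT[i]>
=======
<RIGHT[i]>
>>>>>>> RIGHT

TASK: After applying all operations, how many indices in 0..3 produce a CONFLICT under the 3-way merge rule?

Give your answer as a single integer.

Answer: 1

Derivation:
Final LEFT:  [foxtrot, alpha, alpha, delta]
Final RIGHT: [golf, alpha, alpha, delta]
i=0: BASE=echo L=foxtrot R=golf all differ -> CONFLICT
i=1: L=alpha R=alpha -> agree -> alpha
i=2: L=alpha R=alpha -> agree -> alpha
i=3: L=delta R=delta -> agree -> delta
Conflict count: 1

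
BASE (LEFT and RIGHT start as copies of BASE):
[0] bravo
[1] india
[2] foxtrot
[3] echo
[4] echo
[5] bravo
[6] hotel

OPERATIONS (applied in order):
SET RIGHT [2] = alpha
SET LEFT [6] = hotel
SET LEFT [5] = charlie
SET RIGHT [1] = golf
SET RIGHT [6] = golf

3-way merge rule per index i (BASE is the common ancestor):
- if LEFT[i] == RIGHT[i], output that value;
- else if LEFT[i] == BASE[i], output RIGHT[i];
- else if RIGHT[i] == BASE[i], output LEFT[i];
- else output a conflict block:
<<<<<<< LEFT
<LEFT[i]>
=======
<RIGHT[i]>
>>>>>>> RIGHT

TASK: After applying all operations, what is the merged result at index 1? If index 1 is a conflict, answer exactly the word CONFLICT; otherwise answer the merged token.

Final LEFT:  [bravo, india, foxtrot, echo, echo, charlie, hotel]
Final RIGHT: [bravo, golf, alpha, echo, echo, bravo, golf]
i=0: L=bravo R=bravo -> agree -> bravo
i=1: L=india=BASE, R=golf -> take RIGHT -> golf
i=2: L=foxtrot=BASE, R=alpha -> take RIGHT -> alpha
i=3: L=echo R=echo -> agree -> echo
i=4: L=echo R=echo -> agree -> echo
i=5: L=charlie, R=bravo=BASE -> take LEFT -> charlie
i=6: L=hotel=BASE, R=golf -> take RIGHT -> golf
Index 1 -> golf

Answer: golf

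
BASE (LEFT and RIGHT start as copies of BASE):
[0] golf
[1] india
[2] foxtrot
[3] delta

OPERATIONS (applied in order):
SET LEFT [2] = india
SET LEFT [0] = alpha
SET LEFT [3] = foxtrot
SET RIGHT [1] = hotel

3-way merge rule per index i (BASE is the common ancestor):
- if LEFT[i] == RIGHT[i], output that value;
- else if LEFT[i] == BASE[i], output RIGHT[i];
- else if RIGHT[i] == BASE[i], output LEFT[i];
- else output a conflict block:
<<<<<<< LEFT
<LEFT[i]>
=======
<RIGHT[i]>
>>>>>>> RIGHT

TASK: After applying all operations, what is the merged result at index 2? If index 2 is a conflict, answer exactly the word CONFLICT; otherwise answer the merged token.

Answer: india

Derivation:
Final LEFT:  [alpha, india, india, foxtrot]
Final RIGHT: [golf, hotel, foxtrot, delta]
i=0: L=alpha, R=golf=BASE -> take LEFT -> alpha
i=1: L=india=BASE, R=hotel -> take RIGHT -> hotel
i=2: L=india, R=foxtrot=BASE -> take LEFT -> india
i=3: L=foxtrot, R=delta=BASE -> take LEFT -> foxtrot
Index 2 -> india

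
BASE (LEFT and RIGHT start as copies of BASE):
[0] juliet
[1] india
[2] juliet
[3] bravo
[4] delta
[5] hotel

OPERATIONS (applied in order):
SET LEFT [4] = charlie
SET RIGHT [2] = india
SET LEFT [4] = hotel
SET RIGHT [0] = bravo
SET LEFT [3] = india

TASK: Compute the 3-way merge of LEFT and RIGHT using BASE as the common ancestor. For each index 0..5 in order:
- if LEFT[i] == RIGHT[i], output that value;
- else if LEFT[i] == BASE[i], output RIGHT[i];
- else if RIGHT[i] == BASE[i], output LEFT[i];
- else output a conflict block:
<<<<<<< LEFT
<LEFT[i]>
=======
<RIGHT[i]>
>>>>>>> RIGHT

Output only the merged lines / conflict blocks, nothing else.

Final LEFT:  [juliet, india, juliet, india, hotel, hotel]
Final RIGHT: [bravo, india, india, bravo, delta, hotel]
i=0: L=juliet=BASE, R=bravo -> take RIGHT -> bravo
i=1: L=india R=india -> agree -> india
i=2: L=juliet=BASE, R=india -> take RIGHT -> india
i=3: L=india, R=bravo=BASE -> take LEFT -> india
i=4: L=hotel, R=delta=BASE -> take LEFT -> hotel
i=5: L=hotel R=hotel -> agree -> hotel

Answer: bravo
india
india
india
hotel
hotel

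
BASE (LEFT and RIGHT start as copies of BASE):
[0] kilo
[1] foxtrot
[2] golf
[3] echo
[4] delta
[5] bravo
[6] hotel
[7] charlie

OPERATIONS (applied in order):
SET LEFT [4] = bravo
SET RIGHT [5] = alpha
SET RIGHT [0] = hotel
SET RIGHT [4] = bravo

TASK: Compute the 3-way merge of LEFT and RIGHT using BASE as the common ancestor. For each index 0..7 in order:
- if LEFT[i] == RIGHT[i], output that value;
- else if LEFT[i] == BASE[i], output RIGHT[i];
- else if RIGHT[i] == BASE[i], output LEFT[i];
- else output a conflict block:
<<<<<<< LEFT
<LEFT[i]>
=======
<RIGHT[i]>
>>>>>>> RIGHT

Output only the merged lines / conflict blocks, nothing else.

Answer: hotel
foxtrot
golf
echo
bravo
alpha
hotel
charlie

Derivation:
Final LEFT:  [kilo, foxtrot, golf, echo, bravo, bravo, hotel, charlie]
Final RIGHT: [hotel, foxtrot, golf, echo, bravo, alpha, hotel, charlie]
i=0: L=kilo=BASE, R=hotel -> take RIGHT -> hotel
i=1: L=foxtrot R=foxtrot -> agree -> foxtrot
i=2: L=golf R=golf -> agree -> golf
i=3: L=echo R=echo -> agree -> echo
i=4: L=bravo R=bravo -> agree -> bravo
i=5: L=bravo=BASE, R=alpha -> take RIGHT -> alpha
i=6: L=hotel R=hotel -> agree -> hotel
i=7: L=charlie R=charlie -> agree -> charlie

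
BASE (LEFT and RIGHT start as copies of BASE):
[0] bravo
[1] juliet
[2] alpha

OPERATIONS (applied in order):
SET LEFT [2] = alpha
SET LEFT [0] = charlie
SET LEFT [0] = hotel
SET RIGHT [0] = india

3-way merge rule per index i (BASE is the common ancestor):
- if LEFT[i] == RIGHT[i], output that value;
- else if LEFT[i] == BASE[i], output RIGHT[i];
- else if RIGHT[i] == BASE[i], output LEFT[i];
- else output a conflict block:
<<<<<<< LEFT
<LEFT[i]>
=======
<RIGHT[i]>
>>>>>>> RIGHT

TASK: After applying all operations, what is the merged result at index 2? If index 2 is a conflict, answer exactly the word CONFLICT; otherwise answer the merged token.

Final LEFT:  [hotel, juliet, alpha]
Final RIGHT: [india, juliet, alpha]
i=0: BASE=bravo L=hotel R=india all differ -> CONFLICT
i=1: L=juliet R=juliet -> agree -> juliet
i=2: L=alpha R=alpha -> agree -> alpha
Index 2 -> alpha

Answer: alpha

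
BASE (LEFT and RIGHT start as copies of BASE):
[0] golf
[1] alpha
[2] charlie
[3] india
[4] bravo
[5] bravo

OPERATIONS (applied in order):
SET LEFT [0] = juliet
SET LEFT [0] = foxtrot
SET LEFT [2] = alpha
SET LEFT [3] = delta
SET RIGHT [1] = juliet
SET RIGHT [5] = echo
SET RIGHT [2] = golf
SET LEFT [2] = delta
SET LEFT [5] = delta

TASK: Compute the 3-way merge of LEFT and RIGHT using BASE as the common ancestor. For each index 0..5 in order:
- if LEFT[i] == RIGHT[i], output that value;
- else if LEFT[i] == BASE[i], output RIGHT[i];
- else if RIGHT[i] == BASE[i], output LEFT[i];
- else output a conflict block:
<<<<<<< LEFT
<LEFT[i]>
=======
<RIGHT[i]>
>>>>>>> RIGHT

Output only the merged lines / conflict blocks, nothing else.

Answer: foxtrot
juliet
<<<<<<< LEFT
delta
=======
golf
>>>>>>> RIGHT
delta
bravo
<<<<<<< LEFT
delta
=======
echo
>>>>>>> RIGHT

Derivation:
Final LEFT:  [foxtrot, alpha, delta, delta, bravo, delta]
Final RIGHT: [golf, juliet, golf, india, bravo, echo]
i=0: L=foxtrot, R=golf=BASE -> take LEFT -> foxtrot
i=1: L=alpha=BASE, R=juliet -> take RIGHT -> juliet
i=2: BASE=charlie L=delta R=golf all differ -> CONFLICT
i=3: L=delta, R=india=BASE -> take LEFT -> delta
i=4: L=bravo R=bravo -> agree -> bravo
i=5: BASE=bravo L=delta R=echo all differ -> CONFLICT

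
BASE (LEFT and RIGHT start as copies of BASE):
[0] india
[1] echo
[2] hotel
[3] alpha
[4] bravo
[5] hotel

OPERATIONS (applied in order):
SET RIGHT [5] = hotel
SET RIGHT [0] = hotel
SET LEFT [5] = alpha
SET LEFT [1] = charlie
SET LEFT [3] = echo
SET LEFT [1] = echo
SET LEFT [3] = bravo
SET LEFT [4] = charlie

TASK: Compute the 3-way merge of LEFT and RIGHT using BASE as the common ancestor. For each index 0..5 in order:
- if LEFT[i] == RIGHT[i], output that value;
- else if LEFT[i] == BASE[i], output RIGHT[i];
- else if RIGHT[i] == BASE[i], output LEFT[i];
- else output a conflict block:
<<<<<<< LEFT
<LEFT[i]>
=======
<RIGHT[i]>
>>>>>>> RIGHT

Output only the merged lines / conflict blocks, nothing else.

Final LEFT:  [india, echo, hotel, bravo, charlie, alpha]
Final RIGHT: [hotel, echo, hotel, alpha, bravo, hotel]
i=0: L=india=BASE, R=hotel -> take RIGHT -> hotel
i=1: L=echo R=echo -> agree -> echo
i=2: L=hotel R=hotel -> agree -> hotel
i=3: L=bravo, R=alpha=BASE -> take LEFT -> bravo
i=4: L=charlie, R=bravo=BASE -> take LEFT -> charlie
i=5: L=alpha, R=hotel=BASE -> take LEFT -> alpha

Answer: hotel
echo
hotel
bravo
charlie
alpha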